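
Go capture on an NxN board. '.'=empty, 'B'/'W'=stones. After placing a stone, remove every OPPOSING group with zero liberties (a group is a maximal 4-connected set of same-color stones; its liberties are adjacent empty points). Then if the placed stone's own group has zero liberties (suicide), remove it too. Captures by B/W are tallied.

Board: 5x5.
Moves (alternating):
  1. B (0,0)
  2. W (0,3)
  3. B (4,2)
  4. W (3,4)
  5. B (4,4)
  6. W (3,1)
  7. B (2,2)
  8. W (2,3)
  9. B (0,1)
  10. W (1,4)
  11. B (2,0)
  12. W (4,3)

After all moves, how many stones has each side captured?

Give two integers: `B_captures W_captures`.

Answer: 0 1

Derivation:
Move 1: B@(0,0) -> caps B=0 W=0
Move 2: W@(0,3) -> caps B=0 W=0
Move 3: B@(4,2) -> caps B=0 W=0
Move 4: W@(3,4) -> caps B=0 W=0
Move 5: B@(4,4) -> caps B=0 W=0
Move 6: W@(3,1) -> caps B=0 W=0
Move 7: B@(2,2) -> caps B=0 W=0
Move 8: W@(2,3) -> caps B=0 W=0
Move 9: B@(0,1) -> caps B=0 W=0
Move 10: W@(1,4) -> caps B=0 W=0
Move 11: B@(2,0) -> caps B=0 W=0
Move 12: W@(4,3) -> caps B=0 W=1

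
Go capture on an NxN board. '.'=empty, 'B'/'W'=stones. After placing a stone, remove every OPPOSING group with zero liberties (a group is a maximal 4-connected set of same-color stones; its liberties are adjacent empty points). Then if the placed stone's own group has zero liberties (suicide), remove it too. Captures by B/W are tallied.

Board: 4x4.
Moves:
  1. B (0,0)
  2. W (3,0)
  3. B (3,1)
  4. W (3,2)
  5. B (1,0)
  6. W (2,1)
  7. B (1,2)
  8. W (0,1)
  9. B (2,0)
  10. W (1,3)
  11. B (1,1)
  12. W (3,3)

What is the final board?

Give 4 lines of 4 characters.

Move 1: B@(0,0) -> caps B=0 W=0
Move 2: W@(3,0) -> caps B=0 W=0
Move 3: B@(3,1) -> caps B=0 W=0
Move 4: W@(3,2) -> caps B=0 W=0
Move 5: B@(1,0) -> caps B=0 W=0
Move 6: W@(2,1) -> caps B=0 W=1
Move 7: B@(1,2) -> caps B=0 W=1
Move 8: W@(0,1) -> caps B=0 W=1
Move 9: B@(2,0) -> caps B=0 W=1
Move 10: W@(1,3) -> caps B=0 W=1
Move 11: B@(1,1) -> caps B=0 W=1
Move 12: W@(3,3) -> caps B=0 W=1

Answer: BW..
BBBW
BW..
W.WW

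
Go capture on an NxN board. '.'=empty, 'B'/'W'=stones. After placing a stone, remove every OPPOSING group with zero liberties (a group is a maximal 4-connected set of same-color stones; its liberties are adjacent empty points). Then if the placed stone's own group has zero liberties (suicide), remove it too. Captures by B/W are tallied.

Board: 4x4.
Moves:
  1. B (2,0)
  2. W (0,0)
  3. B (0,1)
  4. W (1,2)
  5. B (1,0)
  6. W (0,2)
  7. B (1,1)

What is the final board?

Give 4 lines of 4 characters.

Move 1: B@(2,0) -> caps B=0 W=0
Move 2: W@(0,0) -> caps B=0 W=0
Move 3: B@(0,1) -> caps B=0 W=0
Move 4: W@(1,2) -> caps B=0 W=0
Move 5: B@(1,0) -> caps B=1 W=0
Move 6: W@(0,2) -> caps B=1 W=0
Move 7: B@(1,1) -> caps B=1 W=0

Answer: .BW.
BBW.
B...
....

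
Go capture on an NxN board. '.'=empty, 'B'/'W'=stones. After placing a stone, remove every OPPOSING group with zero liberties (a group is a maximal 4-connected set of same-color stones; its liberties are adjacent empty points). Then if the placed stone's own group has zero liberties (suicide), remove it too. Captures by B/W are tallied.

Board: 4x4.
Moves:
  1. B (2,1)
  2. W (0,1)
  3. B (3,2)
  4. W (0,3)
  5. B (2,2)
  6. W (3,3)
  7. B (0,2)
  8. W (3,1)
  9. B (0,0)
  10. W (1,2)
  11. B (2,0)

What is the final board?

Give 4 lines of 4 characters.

Move 1: B@(2,1) -> caps B=0 W=0
Move 2: W@(0,1) -> caps B=0 W=0
Move 3: B@(3,2) -> caps B=0 W=0
Move 4: W@(0,3) -> caps B=0 W=0
Move 5: B@(2,2) -> caps B=0 W=0
Move 6: W@(3,3) -> caps B=0 W=0
Move 7: B@(0,2) -> caps B=0 W=0
Move 8: W@(3,1) -> caps B=0 W=0
Move 9: B@(0,0) -> caps B=0 W=0
Move 10: W@(1,2) -> caps B=0 W=1
Move 11: B@(2,0) -> caps B=0 W=1

Answer: BW.W
..W.
BBB.
.WBW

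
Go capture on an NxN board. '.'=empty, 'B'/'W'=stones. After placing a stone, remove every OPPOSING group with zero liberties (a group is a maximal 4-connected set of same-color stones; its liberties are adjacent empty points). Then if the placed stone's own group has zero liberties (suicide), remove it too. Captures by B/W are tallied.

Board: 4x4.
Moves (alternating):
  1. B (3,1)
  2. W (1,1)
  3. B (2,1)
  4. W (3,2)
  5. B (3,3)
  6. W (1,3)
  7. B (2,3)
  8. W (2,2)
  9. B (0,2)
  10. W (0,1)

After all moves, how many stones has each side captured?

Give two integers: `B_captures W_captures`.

Answer: 0 2

Derivation:
Move 1: B@(3,1) -> caps B=0 W=0
Move 2: W@(1,1) -> caps B=0 W=0
Move 3: B@(2,1) -> caps B=0 W=0
Move 4: W@(3,2) -> caps B=0 W=0
Move 5: B@(3,3) -> caps B=0 W=0
Move 6: W@(1,3) -> caps B=0 W=0
Move 7: B@(2,3) -> caps B=0 W=0
Move 8: W@(2,2) -> caps B=0 W=2
Move 9: B@(0,2) -> caps B=0 W=2
Move 10: W@(0,1) -> caps B=0 W=2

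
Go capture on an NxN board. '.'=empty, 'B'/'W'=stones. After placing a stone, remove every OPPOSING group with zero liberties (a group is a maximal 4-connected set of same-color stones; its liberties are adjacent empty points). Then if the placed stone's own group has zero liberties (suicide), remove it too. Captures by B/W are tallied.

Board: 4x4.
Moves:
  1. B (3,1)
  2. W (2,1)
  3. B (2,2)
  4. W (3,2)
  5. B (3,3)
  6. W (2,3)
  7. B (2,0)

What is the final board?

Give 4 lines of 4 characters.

Move 1: B@(3,1) -> caps B=0 W=0
Move 2: W@(2,1) -> caps B=0 W=0
Move 3: B@(2,2) -> caps B=0 W=0
Move 4: W@(3,2) -> caps B=0 W=0
Move 5: B@(3,3) -> caps B=1 W=0
Move 6: W@(2,3) -> caps B=1 W=0
Move 7: B@(2,0) -> caps B=1 W=0

Answer: ....
....
BWBW
.B.B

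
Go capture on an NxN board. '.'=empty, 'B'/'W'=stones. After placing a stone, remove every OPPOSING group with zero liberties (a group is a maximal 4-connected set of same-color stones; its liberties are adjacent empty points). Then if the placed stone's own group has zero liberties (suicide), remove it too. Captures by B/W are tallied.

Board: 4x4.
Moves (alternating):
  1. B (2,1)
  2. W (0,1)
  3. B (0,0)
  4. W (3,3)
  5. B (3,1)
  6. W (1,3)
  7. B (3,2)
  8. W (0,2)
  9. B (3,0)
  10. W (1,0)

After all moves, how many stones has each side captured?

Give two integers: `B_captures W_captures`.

Answer: 0 1

Derivation:
Move 1: B@(2,1) -> caps B=0 W=0
Move 2: W@(0,1) -> caps B=0 W=0
Move 3: B@(0,0) -> caps B=0 W=0
Move 4: W@(3,3) -> caps B=0 W=0
Move 5: B@(3,1) -> caps B=0 W=0
Move 6: W@(1,3) -> caps B=0 W=0
Move 7: B@(3,2) -> caps B=0 W=0
Move 8: W@(0,2) -> caps B=0 W=0
Move 9: B@(3,0) -> caps B=0 W=0
Move 10: W@(1,0) -> caps B=0 W=1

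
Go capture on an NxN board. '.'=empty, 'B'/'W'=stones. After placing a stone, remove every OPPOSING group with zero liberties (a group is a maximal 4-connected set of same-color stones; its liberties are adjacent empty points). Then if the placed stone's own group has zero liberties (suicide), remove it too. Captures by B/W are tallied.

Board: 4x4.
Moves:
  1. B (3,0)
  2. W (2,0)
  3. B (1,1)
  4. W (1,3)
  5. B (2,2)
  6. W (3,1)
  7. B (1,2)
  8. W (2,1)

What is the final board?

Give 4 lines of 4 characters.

Answer: ....
.BBW
WWB.
.W..

Derivation:
Move 1: B@(3,0) -> caps B=0 W=0
Move 2: W@(2,0) -> caps B=0 W=0
Move 3: B@(1,1) -> caps B=0 W=0
Move 4: W@(1,3) -> caps B=0 W=0
Move 5: B@(2,2) -> caps B=0 W=0
Move 6: W@(3,1) -> caps B=0 W=1
Move 7: B@(1,2) -> caps B=0 W=1
Move 8: W@(2,1) -> caps B=0 W=1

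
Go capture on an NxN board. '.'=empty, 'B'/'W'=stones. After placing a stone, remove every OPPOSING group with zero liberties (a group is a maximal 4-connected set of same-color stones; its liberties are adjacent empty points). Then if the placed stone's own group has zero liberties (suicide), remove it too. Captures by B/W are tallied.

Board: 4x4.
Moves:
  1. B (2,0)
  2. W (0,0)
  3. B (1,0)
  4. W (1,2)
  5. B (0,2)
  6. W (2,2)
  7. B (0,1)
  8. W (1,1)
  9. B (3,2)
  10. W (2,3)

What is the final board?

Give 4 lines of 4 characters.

Move 1: B@(2,0) -> caps B=0 W=0
Move 2: W@(0,0) -> caps B=0 W=0
Move 3: B@(1,0) -> caps B=0 W=0
Move 4: W@(1,2) -> caps B=0 W=0
Move 5: B@(0,2) -> caps B=0 W=0
Move 6: W@(2,2) -> caps B=0 W=0
Move 7: B@(0,1) -> caps B=1 W=0
Move 8: W@(1,1) -> caps B=1 W=0
Move 9: B@(3,2) -> caps B=1 W=0
Move 10: W@(2,3) -> caps B=1 W=0

Answer: .BB.
BWW.
B.WW
..B.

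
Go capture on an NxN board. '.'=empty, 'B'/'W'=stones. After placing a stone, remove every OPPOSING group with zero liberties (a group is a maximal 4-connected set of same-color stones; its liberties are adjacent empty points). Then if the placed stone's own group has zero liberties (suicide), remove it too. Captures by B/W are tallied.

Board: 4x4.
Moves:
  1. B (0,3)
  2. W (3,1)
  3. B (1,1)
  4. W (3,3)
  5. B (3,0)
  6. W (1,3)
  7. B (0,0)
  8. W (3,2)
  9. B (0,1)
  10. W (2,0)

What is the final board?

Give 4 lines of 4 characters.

Move 1: B@(0,3) -> caps B=0 W=0
Move 2: W@(3,1) -> caps B=0 W=0
Move 3: B@(1,1) -> caps B=0 W=0
Move 4: W@(3,3) -> caps B=0 W=0
Move 5: B@(3,0) -> caps B=0 W=0
Move 6: W@(1,3) -> caps B=0 W=0
Move 7: B@(0,0) -> caps B=0 W=0
Move 8: W@(3,2) -> caps B=0 W=0
Move 9: B@(0,1) -> caps B=0 W=0
Move 10: W@(2,0) -> caps B=0 W=1

Answer: BB.B
.B.W
W...
.WWW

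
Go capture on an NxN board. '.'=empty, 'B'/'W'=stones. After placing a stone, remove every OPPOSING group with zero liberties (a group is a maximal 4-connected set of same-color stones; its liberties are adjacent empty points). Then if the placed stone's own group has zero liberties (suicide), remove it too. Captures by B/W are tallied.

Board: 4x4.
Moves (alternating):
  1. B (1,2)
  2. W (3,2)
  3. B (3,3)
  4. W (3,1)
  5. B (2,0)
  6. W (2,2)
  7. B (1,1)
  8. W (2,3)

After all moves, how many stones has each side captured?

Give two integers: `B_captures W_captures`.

Answer: 0 1

Derivation:
Move 1: B@(1,2) -> caps B=0 W=0
Move 2: W@(3,2) -> caps B=0 W=0
Move 3: B@(3,3) -> caps B=0 W=0
Move 4: W@(3,1) -> caps B=0 W=0
Move 5: B@(2,0) -> caps B=0 W=0
Move 6: W@(2,2) -> caps B=0 W=0
Move 7: B@(1,1) -> caps B=0 W=0
Move 8: W@(2,3) -> caps B=0 W=1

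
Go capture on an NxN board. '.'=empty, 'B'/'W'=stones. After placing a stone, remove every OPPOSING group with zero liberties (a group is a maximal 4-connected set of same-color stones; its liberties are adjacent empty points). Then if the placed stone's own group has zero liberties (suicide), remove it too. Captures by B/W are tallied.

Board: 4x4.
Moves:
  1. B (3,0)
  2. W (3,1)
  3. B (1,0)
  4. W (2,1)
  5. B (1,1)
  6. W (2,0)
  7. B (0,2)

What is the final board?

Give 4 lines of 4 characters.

Answer: ..B.
BB..
WW..
.W..

Derivation:
Move 1: B@(3,0) -> caps B=0 W=0
Move 2: W@(3,1) -> caps B=0 W=0
Move 3: B@(1,0) -> caps B=0 W=0
Move 4: W@(2,1) -> caps B=0 W=0
Move 5: B@(1,1) -> caps B=0 W=0
Move 6: W@(2,0) -> caps B=0 W=1
Move 7: B@(0,2) -> caps B=0 W=1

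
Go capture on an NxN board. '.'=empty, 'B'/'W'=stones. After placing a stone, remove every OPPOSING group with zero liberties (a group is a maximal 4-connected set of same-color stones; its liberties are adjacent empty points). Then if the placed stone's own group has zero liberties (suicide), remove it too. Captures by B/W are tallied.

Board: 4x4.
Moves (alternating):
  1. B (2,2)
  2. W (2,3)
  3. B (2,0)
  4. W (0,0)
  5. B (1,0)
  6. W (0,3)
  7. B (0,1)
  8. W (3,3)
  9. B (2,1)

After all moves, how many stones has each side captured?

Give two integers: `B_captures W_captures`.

Move 1: B@(2,2) -> caps B=0 W=0
Move 2: W@(2,3) -> caps B=0 W=0
Move 3: B@(2,0) -> caps B=0 W=0
Move 4: W@(0,0) -> caps B=0 W=0
Move 5: B@(1,0) -> caps B=0 W=0
Move 6: W@(0,3) -> caps B=0 W=0
Move 7: B@(0,1) -> caps B=1 W=0
Move 8: W@(3,3) -> caps B=1 W=0
Move 9: B@(2,1) -> caps B=1 W=0

Answer: 1 0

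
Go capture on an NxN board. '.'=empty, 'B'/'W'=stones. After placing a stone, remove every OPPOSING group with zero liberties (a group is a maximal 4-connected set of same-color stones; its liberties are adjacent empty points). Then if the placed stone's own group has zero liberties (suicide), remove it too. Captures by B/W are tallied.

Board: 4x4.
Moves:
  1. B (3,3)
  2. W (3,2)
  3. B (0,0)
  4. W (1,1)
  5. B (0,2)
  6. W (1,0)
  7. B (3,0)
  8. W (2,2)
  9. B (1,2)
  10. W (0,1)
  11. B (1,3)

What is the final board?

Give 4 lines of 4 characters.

Move 1: B@(3,3) -> caps B=0 W=0
Move 2: W@(3,2) -> caps B=0 W=0
Move 3: B@(0,0) -> caps B=0 W=0
Move 4: W@(1,1) -> caps B=0 W=0
Move 5: B@(0,2) -> caps B=0 W=0
Move 6: W@(1,0) -> caps B=0 W=0
Move 7: B@(3,0) -> caps B=0 W=0
Move 8: W@(2,2) -> caps B=0 W=0
Move 9: B@(1,2) -> caps B=0 W=0
Move 10: W@(0,1) -> caps B=0 W=1
Move 11: B@(1,3) -> caps B=0 W=1

Answer: .WB.
WWBB
..W.
B.WB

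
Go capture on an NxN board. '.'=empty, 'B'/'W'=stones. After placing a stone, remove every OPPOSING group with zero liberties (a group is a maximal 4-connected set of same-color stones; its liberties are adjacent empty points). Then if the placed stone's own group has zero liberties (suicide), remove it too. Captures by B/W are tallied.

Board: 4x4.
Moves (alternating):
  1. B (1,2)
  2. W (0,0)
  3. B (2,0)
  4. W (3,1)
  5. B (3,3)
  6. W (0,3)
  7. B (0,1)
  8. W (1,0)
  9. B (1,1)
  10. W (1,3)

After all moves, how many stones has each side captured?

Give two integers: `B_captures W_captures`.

Answer: 2 0

Derivation:
Move 1: B@(1,2) -> caps B=0 W=0
Move 2: W@(0,0) -> caps B=0 W=0
Move 3: B@(2,0) -> caps B=0 W=0
Move 4: W@(3,1) -> caps B=0 W=0
Move 5: B@(3,3) -> caps B=0 W=0
Move 6: W@(0,3) -> caps B=0 W=0
Move 7: B@(0,1) -> caps B=0 W=0
Move 8: W@(1,0) -> caps B=0 W=0
Move 9: B@(1,1) -> caps B=2 W=0
Move 10: W@(1,3) -> caps B=2 W=0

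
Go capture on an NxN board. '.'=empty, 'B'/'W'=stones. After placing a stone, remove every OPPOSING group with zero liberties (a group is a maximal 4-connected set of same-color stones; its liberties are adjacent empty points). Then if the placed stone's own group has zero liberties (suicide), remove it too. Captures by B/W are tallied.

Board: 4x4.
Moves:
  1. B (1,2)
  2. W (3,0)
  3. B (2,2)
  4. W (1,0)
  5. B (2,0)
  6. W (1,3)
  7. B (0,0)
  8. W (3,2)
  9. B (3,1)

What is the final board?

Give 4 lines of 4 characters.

Move 1: B@(1,2) -> caps B=0 W=0
Move 2: W@(3,0) -> caps B=0 W=0
Move 3: B@(2,2) -> caps B=0 W=0
Move 4: W@(1,0) -> caps B=0 W=0
Move 5: B@(2,0) -> caps B=0 W=0
Move 6: W@(1,3) -> caps B=0 W=0
Move 7: B@(0,0) -> caps B=0 W=0
Move 8: W@(3,2) -> caps B=0 W=0
Move 9: B@(3,1) -> caps B=1 W=0

Answer: B...
W.BW
B.B.
.BW.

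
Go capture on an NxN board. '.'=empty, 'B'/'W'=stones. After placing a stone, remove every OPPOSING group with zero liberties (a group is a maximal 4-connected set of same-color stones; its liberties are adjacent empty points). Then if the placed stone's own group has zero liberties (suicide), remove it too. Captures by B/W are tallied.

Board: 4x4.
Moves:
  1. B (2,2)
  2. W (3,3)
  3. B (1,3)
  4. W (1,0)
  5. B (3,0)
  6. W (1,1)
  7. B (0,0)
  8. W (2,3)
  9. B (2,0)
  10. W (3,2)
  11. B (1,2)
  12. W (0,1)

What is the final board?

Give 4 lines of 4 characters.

Answer: .W..
WWBB
B.BW
B.WW

Derivation:
Move 1: B@(2,2) -> caps B=0 W=0
Move 2: W@(3,3) -> caps B=0 W=0
Move 3: B@(1,3) -> caps B=0 W=0
Move 4: W@(1,0) -> caps B=0 W=0
Move 5: B@(3,0) -> caps B=0 W=0
Move 6: W@(1,1) -> caps B=0 W=0
Move 7: B@(0,0) -> caps B=0 W=0
Move 8: W@(2,3) -> caps B=0 W=0
Move 9: B@(2,0) -> caps B=0 W=0
Move 10: W@(3,2) -> caps B=0 W=0
Move 11: B@(1,2) -> caps B=0 W=0
Move 12: W@(0,1) -> caps B=0 W=1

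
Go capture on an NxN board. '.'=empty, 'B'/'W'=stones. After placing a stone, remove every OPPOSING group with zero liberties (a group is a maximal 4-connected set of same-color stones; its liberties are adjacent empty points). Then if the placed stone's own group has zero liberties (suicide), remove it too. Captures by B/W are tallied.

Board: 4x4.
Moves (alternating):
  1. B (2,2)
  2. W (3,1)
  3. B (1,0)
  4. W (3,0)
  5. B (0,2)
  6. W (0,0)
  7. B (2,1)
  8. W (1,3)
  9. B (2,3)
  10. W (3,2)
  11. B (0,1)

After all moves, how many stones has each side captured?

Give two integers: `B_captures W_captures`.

Answer: 1 0

Derivation:
Move 1: B@(2,2) -> caps B=0 W=0
Move 2: W@(3,1) -> caps B=0 W=0
Move 3: B@(1,0) -> caps B=0 W=0
Move 4: W@(3,0) -> caps B=0 W=0
Move 5: B@(0,2) -> caps B=0 W=0
Move 6: W@(0,0) -> caps B=0 W=0
Move 7: B@(2,1) -> caps B=0 W=0
Move 8: W@(1,3) -> caps B=0 W=0
Move 9: B@(2,3) -> caps B=0 W=0
Move 10: W@(3,2) -> caps B=0 W=0
Move 11: B@(0,1) -> caps B=1 W=0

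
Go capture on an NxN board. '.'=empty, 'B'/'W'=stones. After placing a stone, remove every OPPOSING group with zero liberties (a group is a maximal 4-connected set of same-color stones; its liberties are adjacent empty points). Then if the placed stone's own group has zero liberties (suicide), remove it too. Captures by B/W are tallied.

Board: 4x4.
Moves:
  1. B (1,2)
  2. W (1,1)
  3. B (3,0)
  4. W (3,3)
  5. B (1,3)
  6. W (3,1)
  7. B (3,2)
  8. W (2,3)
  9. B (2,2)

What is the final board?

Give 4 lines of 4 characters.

Move 1: B@(1,2) -> caps B=0 W=0
Move 2: W@(1,1) -> caps B=0 W=0
Move 3: B@(3,0) -> caps B=0 W=0
Move 4: W@(3,3) -> caps B=0 W=0
Move 5: B@(1,3) -> caps B=0 W=0
Move 6: W@(3,1) -> caps B=0 W=0
Move 7: B@(3,2) -> caps B=0 W=0
Move 8: W@(2,3) -> caps B=0 W=0
Move 9: B@(2,2) -> caps B=2 W=0

Answer: ....
.WBB
..B.
BWB.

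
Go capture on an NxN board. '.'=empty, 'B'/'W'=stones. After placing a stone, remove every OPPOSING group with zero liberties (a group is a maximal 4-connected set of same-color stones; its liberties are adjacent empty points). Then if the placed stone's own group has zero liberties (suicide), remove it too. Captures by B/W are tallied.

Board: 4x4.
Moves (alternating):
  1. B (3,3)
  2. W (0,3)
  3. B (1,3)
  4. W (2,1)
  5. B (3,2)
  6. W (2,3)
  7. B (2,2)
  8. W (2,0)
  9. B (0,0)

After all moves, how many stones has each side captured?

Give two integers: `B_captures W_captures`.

Answer: 1 0

Derivation:
Move 1: B@(3,3) -> caps B=0 W=0
Move 2: W@(0,3) -> caps B=0 W=0
Move 3: B@(1,3) -> caps B=0 W=0
Move 4: W@(2,1) -> caps B=0 W=0
Move 5: B@(3,2) -> caps B=0 W=0
Move 6: W@(2,3) -> caps B=0 W=0
Move 7: B@(2,2) -> caps B=1 W=0
Move 8: W@(2,0) -> caps B=1 W=0
Move 9: B@(0,0) -> caps B=1 W=0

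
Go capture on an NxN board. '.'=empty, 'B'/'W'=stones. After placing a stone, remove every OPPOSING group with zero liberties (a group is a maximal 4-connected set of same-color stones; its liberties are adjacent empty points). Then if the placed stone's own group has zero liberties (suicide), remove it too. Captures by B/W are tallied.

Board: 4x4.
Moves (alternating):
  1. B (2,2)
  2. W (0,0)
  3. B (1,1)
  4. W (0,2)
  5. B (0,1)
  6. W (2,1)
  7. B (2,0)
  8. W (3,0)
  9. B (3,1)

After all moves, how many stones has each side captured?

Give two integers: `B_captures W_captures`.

Answer: 2 0

Derivation:
Move 1: B@(2,2) -> caps B=0 W=0
Move 2: W@(0,0) -> caps B=0 W=0
Move 3: B@(1,1) -> caps B=0 W=0
Move 4: W@(0,2) -> caps B=0 W=0
Move 5: B@(0,1) -> caps B=0 W=0
Move 6: W@(2,1) -> caps B=0 W=0
Move 7: B@(2,0) -> caps B=0 W=0
Move 8: W@(3,0) -> caps B=0 W=0
Move 9: B@(3,1) -> caps B=2 W=0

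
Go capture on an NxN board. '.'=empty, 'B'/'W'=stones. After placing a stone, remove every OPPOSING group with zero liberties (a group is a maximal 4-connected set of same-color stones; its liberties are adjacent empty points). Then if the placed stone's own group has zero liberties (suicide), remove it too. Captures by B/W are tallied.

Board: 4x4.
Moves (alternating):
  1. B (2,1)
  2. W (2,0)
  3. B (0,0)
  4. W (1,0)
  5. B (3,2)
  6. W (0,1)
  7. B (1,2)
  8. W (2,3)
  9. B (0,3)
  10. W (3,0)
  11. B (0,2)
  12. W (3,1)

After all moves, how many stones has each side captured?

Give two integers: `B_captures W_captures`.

Answer: 0 1

Derivation:
Move 1: B@(2,1) -> caps B=0 W=0
Move 2: W@(2,0) -> caps B=0 W=0
Move 3: B@(0,0) -> caps B=0 W=0
Move 4: W@(1,0) -> caps B=0 W=0
Move 5: B@(3,2) -> caps B=0 W=0
Move 6: W@(0,1) -> caps B=0 W=1
Move 7: B@(1,2) -> caps B=0 W=1
Move 8: W@(2,3) -> caps B=0 W=1
Move 9: B@(0,3) -> caps B=0 W=1
Move 10: W@(3,0) -> caps B=0 W=1
Move 11: B@(0,2) -> caps B=0 W=1
Move 12: W@(3,1) -> caps B=0 W=1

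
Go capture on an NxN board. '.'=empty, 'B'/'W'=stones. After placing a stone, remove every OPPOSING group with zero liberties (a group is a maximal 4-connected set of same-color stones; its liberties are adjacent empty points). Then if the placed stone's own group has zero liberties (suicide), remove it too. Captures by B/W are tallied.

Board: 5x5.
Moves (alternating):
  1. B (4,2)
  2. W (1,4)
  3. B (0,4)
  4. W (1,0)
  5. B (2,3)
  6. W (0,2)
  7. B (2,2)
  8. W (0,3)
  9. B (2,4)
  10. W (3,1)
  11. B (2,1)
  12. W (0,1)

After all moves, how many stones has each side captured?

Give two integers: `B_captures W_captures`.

Answer: 0 1

Derivation:
Move 1: B@(4,2) -> caps B=0 W=0
Move 2: W@(1,4) -> caps B=0 W=0
Move 3: B@(0,4) -> caps B=0 W=0
Move 4: W@(1,0) -> caps B=0 W=0
Move 5: B@(2,3) -> caps B=0 W=0
Move 6: W@(0,2) -> caps B=0 W=0
Move 7: B@(2,2) -> caps B=0 W=0
Move 8: W@(0,3) -> caps B=0 W=1
Move 9: B@(2,4) -> caps B=0 W=1
Move 10: W@(3,1) -> caps B=0 W=1
Move 11: B@(2,1) -> caps B=0 W=1
Move 12: W@(0,1) -> caps B=0 W=1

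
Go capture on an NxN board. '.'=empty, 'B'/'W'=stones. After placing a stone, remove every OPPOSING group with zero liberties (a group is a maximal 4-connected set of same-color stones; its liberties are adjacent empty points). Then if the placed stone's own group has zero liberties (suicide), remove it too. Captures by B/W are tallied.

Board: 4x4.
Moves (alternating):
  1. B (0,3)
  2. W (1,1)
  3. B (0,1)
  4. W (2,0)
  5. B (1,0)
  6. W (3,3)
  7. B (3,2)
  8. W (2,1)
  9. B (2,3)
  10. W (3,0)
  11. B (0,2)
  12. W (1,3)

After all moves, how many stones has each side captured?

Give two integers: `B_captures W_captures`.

Move 1: B@(0,3) -> caps B=0 W=0
Move 2: W@(1,1) -> caps B=0 W=0
Move 3: B@(0,1) -> caps B=0 W=0
Move 4: W@(2,0) -> caps B=0 W=0
Move 5: B@(1,0) -> caps B=0 W=0
Move 6: W@(3,3) -> caps B=0 W=0
Move 7: B@(3,2) -> caps B=0 W=0
Move 8: W@(2,1) -> caps B=0 W=0
Move 9: B@(2,3) -> caps B=1 W=0
Move 10: W@(3,0) -> caps B=1 W=0
Move 11: B@(0,2) -> caps B=1 W=0
Move 12: W@(1,3) -> caps B=1 W=0

Answer: 1 0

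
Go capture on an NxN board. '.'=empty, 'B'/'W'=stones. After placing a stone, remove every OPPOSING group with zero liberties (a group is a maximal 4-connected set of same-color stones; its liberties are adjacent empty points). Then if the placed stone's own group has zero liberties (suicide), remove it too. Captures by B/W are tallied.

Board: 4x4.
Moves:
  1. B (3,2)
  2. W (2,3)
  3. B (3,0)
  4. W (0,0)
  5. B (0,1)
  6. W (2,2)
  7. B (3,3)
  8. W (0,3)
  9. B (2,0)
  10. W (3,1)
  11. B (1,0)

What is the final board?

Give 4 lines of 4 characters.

Move 1: B@(3,2) -> caps B=0 W=0
Move 2: W@(2,3) -> caps B=0 W=0
Move 3: B@(3,0) -> caps B=0 W=0
Move 4: W@(0,0) -> caps B=0 W=0
Move 5: B@(0,1) -> caps B=0 W=0
Move 6: W@(2,2) -> caps B=0 W=0
Move 7: B@(3,3) -> caps B=0 W=0
Move 8: W@(0,3) -> caps B=0 W=0
Move 9: B@(2,0) -> caps B=0 W=0
Move 10: W@(3,1) -> caps B=0 W=2
Move 11: B@(1,0) -> caps B=1 W=2

Answer: .B.W
B...
B.WW
BW..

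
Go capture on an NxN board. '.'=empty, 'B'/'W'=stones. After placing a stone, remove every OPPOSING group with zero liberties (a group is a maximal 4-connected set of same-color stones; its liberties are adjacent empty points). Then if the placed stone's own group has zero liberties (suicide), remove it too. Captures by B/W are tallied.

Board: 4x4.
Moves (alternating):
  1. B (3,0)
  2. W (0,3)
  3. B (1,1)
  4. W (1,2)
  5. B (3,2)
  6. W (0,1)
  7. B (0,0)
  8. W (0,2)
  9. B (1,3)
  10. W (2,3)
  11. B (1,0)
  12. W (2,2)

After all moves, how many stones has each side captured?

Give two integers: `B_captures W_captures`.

Answer: 0 1

Derivation:
Move 1: B@(3,0) -> caps B=0 W=0
Move 2: W@(0,3) -> caps B=0 W=0
Move 3: B@(1,1) -> caps B=0 W=0
Move 4: W@(1,2) -> caps B=0 W=0
Move 5: B@(3,2) -> caps B=0 W=0
Move 6: W@(0,1) -> caps B=0 W=0
Move 7: B@(0,0) -> caps B=0 W=0
Move 8: W@(0,2) -> caps B=0 W=0
Move 9: B@(1,3) -> caps B=0 W=0
Move 10: W@(2,3) -> caps B=0 W=1
Move 11: B@(1,0) -> caps B=0 W=1
Move 12: W@(2,2) -> caps B=0 W=1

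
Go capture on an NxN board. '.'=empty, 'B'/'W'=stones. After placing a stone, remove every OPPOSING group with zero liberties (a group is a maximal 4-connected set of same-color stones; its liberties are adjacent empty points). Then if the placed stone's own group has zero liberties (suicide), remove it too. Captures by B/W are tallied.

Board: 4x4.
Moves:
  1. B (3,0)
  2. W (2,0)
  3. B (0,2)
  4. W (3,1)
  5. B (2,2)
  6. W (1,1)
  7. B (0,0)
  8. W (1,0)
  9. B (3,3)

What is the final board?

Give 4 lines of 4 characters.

Answer: B.B.
WW..
W.B.
.W.B

Derivation:
Move 1: B@(3,0) -> caps B=0 W=0
Move 2: W@(2,0) -> caps B=0 W=0
Move 3: B@(0,2) -> caps B=0 W=0
Move 4: W@(3,1) -> caps B=0 W=1
Move 5: B@(2,2) -> caps B=0 W=1
Move 6: W@(1,1) -> caps B=0 W=1
Move 7: B@(0,0) -> caps B=0 W=1
Move 8: W@(1,0) -> caps B=0 W=1
Move 9: B@(3,3) -> caps B=0 W=1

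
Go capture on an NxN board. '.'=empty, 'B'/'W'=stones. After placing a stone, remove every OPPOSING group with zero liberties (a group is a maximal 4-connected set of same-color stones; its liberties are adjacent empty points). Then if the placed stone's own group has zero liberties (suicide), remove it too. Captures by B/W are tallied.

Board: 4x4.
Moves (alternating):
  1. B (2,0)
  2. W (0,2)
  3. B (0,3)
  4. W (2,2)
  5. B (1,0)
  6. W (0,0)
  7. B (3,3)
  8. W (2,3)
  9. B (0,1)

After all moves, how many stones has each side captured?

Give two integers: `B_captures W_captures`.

Answer: 1 0

Derivation:
Move 1: B@(2,0) -> caps B=0 W=0
Move 2: W@(0,2) -> caps B=0 W=0
Move 3: B@(0,3) -> caps B=0 W=0
Move 4: W@(2,2) -> caps B=0 W=0
Move 5: B@(1,0) -> caps B=0 W=0
Move 6: W@(0,0) -> caps B=0 W=0
Move 7: B@(3,3) -> caps B=0 W=0
Move 8: W@(2,3) -> caps B=0 W=0
Move 9: B@(0,1) -> caps B=1 W=0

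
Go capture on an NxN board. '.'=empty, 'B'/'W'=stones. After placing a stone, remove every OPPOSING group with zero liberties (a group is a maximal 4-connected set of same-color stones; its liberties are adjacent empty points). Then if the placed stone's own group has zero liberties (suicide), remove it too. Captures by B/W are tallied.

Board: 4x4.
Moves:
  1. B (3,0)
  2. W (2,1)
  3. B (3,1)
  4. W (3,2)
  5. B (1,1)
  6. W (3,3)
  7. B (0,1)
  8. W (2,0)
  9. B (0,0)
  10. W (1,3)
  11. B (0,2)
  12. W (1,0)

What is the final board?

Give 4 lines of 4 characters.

Move 1: B@(3,0) -> caps B=0 W=0
Move 2: W@(2,1) -> caps B=0 W=0
Move 3: B@(3,1) -> caps B=0 W=0
Move 4: W@(3,2) -> caps B=0 W=0
Move 5: B@(1,1) -> caps B=0 W=0
Move 6: W@(3,3) -> caps B=0 W=0
Move 7: B@(0,1) -> caps B=0 W=0
Move 8: W@(2,0) -> caps B=0 W=2
Move 9: B@(0,0) -> caps B=0 W=2
Move 10: W@(1,3) -> caps B=0 W=2
Move 11: B@(0,2) -> caps B=0 W=2
Move 12: W@(1,0) -> caps B=0 W=2

Answer: BBB.
WB.W
WW..
..WW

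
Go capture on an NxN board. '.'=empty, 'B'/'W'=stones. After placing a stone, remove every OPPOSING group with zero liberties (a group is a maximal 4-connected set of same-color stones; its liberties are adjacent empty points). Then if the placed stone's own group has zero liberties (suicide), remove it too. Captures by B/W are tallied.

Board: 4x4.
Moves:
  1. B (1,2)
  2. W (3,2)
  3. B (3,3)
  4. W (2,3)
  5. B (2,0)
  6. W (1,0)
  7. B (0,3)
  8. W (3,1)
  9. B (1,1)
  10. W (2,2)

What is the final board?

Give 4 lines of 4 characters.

Answer: ...B
WBB.
B.WW
.WW.

Derivation:
Move 1: B@(1,2) -> caps B=0 W=0
Move 2: W@(3,2) -> caps B=0 W=0
Move 3: B@(3,3) -> caps B=0 W=0
Move 4: W@(2,3) -> caps B=0 W=1
Move 5: B@(2,0) -> caps B=0 W=1
Move 6: W@(1,0) -> caps B=0 W=1
Move 7: B@(0,3) -> caps B=0 W=1
Move 8: W@(3,1) -> caps B=0 W=1
Move 9: B@(1,1) -> caps B=0 W=1
Move 10: W@(2,2) -> caps B=0 W=1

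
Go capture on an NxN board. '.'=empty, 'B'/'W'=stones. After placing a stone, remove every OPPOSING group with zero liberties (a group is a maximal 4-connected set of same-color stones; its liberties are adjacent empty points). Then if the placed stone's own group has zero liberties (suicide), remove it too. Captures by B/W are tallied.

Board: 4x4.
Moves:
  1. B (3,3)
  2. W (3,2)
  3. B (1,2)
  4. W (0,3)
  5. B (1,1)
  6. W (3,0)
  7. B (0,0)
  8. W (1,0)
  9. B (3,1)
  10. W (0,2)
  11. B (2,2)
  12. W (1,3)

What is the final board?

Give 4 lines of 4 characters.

Move 1: B@(3,3) -> caps B=0 W=0
Move 2: W@(3,2) -> caps B=0 W=0
Move 3: B@(1,2) -> caps B=0 W=0
Move 4: W@(0,3) -> caps B=0 W=0
Move 5: B@(1,1) -> caps B=0 W=0
Move 6: W@(3,0) -> caps B=0 W=0
Move 7: B@(0,0) -> caps B=0 W=0
Move 8: W@(1,0) -> caps B=0 W=0
Move 9: B@(3,1) -> caps B=0 W=0
Move 10: W@(0,2) -> caps B=0 W=0
Move 11: B@(2,2) -> caps B=1 W=0
Move 12: W@(1,3) -> caps B=1 W=0

Answer: B.WW
WBBW
..B.
WB.B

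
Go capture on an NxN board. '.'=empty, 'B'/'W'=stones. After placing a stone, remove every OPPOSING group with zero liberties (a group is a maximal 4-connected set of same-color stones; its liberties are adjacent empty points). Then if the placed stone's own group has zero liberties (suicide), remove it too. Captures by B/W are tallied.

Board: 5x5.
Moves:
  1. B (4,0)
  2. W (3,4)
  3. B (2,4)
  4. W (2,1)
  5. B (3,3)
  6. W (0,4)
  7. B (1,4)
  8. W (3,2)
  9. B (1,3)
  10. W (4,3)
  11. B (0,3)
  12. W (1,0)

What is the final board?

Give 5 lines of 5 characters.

Answer: ...B.
W..BB
.W..B
..WBW
B..W.

Derivation:
Move 1: B@(4,0) -> caps B=0 W=0
Move 2: W@(3,4) -> caps B=0 W=0
Move 3: B@(2,4) -> caps B=0 W=0
Move 4: W@(2,1) -> caps B=0 W=0
Move 5: B@(3,3) -> caps B=0 W=0
Move 6: W@(0,4) -> caps B=0 W=0
Move 7: B@(1,4) -> caps B=0 W=0
Move 8: W@(3,2) -> caps B=0 W=0
Move 9: B@(1,3) -> caps B=0 W=0
Move 10: W@(4,3) -> caps B=0 W=0
Move 11: B@(0,3) -> caps B=1 W=0
Move 12: W@(1,0) -> caps B=1 W=0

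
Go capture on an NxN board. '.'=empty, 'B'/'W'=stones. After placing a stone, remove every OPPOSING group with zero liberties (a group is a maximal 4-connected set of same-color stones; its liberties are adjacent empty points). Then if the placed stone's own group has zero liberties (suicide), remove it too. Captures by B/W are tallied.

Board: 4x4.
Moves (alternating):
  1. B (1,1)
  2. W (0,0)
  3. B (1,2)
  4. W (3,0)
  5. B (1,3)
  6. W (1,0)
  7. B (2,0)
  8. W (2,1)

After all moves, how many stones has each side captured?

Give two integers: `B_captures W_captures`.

Answer: 0 1

Derivation:
Move 1: B@(1,1) -> caps B=0 W=0
Move 2: W@(0,0) -> caps B=0 W=0
Move 3: B@(1,2) -> caps B=0 W=0
Move 4: W@(3,0) -> caps B=0 W=0
Move 5: B@(1,3) -> caps B=0 W=0
Move 6: W@(1,0) -> caps B=0 W=0
Move 7: B@(2,0) -> caps B=0 W=0
Move 8: W@(2,1) -> caps B=0 W=1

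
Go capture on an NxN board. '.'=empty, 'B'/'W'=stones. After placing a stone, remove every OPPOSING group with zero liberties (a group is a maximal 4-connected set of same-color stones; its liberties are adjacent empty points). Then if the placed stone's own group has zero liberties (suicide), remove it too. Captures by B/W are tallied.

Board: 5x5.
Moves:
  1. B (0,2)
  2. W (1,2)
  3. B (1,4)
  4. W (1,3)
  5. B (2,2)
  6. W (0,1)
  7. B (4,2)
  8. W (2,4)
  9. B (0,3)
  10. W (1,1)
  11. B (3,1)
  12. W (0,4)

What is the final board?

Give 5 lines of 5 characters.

Answer: .W..W
.WWW.
..B.W
.B...
..B..

Derivation:
Move 1: B@(0,2) -> caps B=0 W=0
Move 2: W@(1,2) -> caps B=0 W=0
Move 3: B@(1,4) -> caps B=0 W=0
Move 4: W@(1,3) -> caps B=0 W=0
Move 5: B@(2,2) -> caps B=0 W=0
Move 6: W@(0,1) -> caps B=0 W=0
Move 7: B@(4,2) -> caps B=0 W=0
Move 8: W@(2,4) -> caps B=0 W=0
Move 9: B@(0,3) -> caps B=0 W=0
Move 10: W@(1,1) -> caps B=0 W=0
Move 11: B@(3,1) -> caps B=0 W=0
Move 12: W@(0,4) -> caps B=0 W=3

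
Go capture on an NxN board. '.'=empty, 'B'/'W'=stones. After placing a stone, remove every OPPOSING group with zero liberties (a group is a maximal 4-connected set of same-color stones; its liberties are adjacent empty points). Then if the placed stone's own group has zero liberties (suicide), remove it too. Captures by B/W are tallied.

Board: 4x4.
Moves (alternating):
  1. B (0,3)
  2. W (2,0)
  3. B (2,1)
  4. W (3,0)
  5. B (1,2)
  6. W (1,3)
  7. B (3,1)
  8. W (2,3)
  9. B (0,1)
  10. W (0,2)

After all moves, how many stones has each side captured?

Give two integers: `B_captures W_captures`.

Move 1: B@(0,3) -> caps B=0 W=0
Move 2: W@(2,0) -> caps B=0 W=0
Move 3: B@(2,1) -> caps B=0 W=0
Move 4: W@(3,0) -> caps B=0 W=0
Move 5: B@(1,2) -> caps B=0 W=0
Move 6: W@(1,3) -> caps B=0 W=0
Move 7: B@(3,1) -> caps B=0 W=0
Move 8: W@(2,3) -> caps B=0 W=0
Move 9: B@(0,1) -> caps B=0 W=0
Move 10: W@(0,2) -> caps B=0 W=1

Answer: 0 1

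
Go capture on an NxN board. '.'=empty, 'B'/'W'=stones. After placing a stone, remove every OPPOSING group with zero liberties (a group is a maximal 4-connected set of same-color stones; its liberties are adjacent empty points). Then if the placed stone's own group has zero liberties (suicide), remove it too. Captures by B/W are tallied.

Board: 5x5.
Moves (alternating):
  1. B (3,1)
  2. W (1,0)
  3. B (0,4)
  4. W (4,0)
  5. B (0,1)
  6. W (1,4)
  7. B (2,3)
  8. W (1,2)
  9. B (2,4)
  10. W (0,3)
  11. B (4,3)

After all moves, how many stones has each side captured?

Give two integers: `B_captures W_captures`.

Move 1: B@(3,1) -> caps B=0 W=0
Move 2: W@(1,0) -> caps B=0 W=0
Move 3: B@(0,4) -> caps B=0 W=0
Move 4: W@(4,0) -> caps B=0 W=0
Move 5: B@(0,1) -> caps B=0 W=0
Move 6: W@(1,4) -> caps B=0 W=0
Move 7: B@(2,3) -> caps B=0 W=0
Move 8: W@(1,2) -> caps B=0 W=0
Move 9: B@(2,4) -> caps B=0 W=0
Move 10: W@(0,3) -> caps B=0 W=1
Move 11: B@(4,3) -> caps B=0 W=1

Answer: 0 1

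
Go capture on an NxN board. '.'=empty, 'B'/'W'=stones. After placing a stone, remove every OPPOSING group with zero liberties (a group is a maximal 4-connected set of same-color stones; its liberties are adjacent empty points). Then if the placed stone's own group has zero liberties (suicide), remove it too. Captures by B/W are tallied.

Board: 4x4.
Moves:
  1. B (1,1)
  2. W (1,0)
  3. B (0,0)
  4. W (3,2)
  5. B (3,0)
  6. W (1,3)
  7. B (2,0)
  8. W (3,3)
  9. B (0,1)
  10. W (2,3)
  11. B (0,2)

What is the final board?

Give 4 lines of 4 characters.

Move 1: B@(1,1) -> caps B=0 W=0
Move 2: W@(1,0) -> caps B=0 W=0
Move 3: B@(0,0) -> caps B=0 W=0
Move 4: W@(3,2) -> caps B=0 W=0
Move 5: B@(3,0) -> caps B=0 W=0
Move 6: W@(1,3) -> caps B=0 W=0
Move 7: B@(2,0) -> caps B=1 W=0
Move 8: W@(3,3) -> caps B=1 W=0
Move 9: B@(0,1) -> caps B=1 W=0
Move 10: W@(2,3) -> caps B=1 W=0
Move 11: B@(0,2) -> caps B=1 W=0

Answer: BBB.
.B.W
B..W
B.WW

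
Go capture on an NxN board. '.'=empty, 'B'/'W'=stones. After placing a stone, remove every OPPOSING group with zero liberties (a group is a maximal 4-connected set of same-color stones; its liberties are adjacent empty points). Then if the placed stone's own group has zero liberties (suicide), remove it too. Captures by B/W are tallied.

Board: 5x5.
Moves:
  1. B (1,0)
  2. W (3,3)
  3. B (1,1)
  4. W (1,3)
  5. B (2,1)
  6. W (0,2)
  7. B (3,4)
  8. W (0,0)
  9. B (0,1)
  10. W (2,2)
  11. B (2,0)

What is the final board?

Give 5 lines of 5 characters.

Answer: .BW..
BB.W.
BBW..
...WB
.....

Derivation:
Move 1: B@(1,0) -> caps B=0 W=0
Move 2: W@(3,3) -> caps B=0 W=0
Move 3: B@(1,1) -> caps B=0 W=0
Move 4: W@(1,3) -> caps B=0 W=0
Move 5: B@(2,1) -> caps B=0 W=0
Move 6: W@(0,2) -> caps B=0 W=0
Move 7: B@(3,4) -> caps B=0 W=0
Move 8: W@(0,0) -> caps B=0 W=0
Move 9: B@(0,1) -> caps B=1 W=0
Move 10: W@(2,2) -> caps B=1 W=0
Move 11: B@(2,0) -> caps B=1 W=0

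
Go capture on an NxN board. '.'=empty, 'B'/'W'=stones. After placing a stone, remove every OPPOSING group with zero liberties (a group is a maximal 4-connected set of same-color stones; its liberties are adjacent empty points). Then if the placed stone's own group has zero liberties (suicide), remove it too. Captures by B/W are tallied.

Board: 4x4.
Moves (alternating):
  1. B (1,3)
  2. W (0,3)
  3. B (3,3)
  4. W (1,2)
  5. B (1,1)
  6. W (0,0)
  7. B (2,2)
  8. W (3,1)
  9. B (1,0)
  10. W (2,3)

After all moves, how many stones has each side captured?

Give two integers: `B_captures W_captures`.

Move 1: B@(1,3) -> caps B=0 W=0
Move 2: W@(0,3) -> caps B=0 W=0
Move 3: B@(3,3) -> caps B=0 W=0
Move 4: W@(1,2) -> caps B=0 W=0
Move 5: B@(1,1) -> caps B=0 W=0
Move 6: W@(0,0) -> caps B=0 W=0
Move 7: B@(2,2) -> caps B=0 W=0
Move 8: W@(3,1) -> caps B=0 W=0
Move 9: B@(1,0) -> caps B=0 W=0
Move 10: W@(2,3) -> caps B=0 W=1

Answer: 0 1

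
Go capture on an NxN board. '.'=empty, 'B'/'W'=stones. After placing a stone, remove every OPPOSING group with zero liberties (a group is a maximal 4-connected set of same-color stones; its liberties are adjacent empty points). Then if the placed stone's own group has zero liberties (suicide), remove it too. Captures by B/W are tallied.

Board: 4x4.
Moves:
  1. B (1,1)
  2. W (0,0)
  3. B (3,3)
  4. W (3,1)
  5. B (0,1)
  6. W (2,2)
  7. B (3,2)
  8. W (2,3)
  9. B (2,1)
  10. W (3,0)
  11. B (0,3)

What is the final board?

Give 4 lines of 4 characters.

Move 1: B@(1,1) -> caps B=0 W=0
Move 2: W@(0,0) -> caps B=0 W=0
Move 3: B@(3,3) -> caps B=0 W=0
Move 4: W@(3,1) -> caps B=0 W=0
Move 5: B@(0,1) -> caps B=0 W=0
Move 6: W@(2,2) -> caps B=0 W=0
Move 7: B@(3,2) -> caps B=0 W=0
Move 8: W@(2,3) -> caps B=0 W=2
Move 9: B@(2,1) -> caps B=0 W=2
Move 10: W@(3,0) -> caps B=0 W=2
Move 11: B@(0,3) -> caps B=0 W=2

Answer: WB.B
.B..
.BWW
WW..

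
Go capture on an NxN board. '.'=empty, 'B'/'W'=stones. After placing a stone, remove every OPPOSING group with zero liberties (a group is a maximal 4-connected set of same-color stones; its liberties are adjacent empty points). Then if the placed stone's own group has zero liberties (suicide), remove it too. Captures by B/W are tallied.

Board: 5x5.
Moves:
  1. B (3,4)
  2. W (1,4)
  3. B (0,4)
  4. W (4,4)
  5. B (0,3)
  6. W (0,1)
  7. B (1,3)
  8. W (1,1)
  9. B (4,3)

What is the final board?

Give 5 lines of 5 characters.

Answer: .W.BB
.W.BW
.....
....B
...B.

Derivation:
Move 1: B@(3,4) -> caps B=0 W=0
Move 2: W@(1,4) -> caps B=0 W=0
Move 3: B@(0,4) -> caps B=0 W=0
Move 4: W@(4,4) -> caps B=0 W=0
Move 5: B@(0,3) -> caps B=0 W=0
Move 6: W@(0,1) -> caps B=0 W=0
Move 7: B@(1,3) -> caps B=0 W=0
Move 8: W@(1,1) -> caps B=0 W=0
Move 9: B@(4,3) -> caps B=1 W=0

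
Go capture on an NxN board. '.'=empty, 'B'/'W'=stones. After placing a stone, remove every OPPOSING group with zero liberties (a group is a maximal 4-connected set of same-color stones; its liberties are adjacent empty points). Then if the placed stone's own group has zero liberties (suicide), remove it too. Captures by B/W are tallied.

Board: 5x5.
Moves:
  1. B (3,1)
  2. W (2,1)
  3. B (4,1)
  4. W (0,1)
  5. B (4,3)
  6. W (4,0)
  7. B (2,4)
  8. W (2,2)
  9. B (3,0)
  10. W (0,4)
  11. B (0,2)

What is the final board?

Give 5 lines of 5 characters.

Answer: .WB.W
.....
.WW.B
BB...
.B.B.

Derivation:
Move 1: B@(3,1) -> caps B=0 W=0
Move 2: W@(2,1) -> caps B=0 W=0
Move 3: B@(4,1) -> caps B=0 W=0
Move 4: W@(0,1) -> caps B=0 W=0
Move 5: B@(4,3) -> caps B=0 W=0
Move 6: W@(4,0) -> caps B=0 W=0
Move 7: B@(2,4) -> caps B=0 W=0
Move 8: W@(2,2) -> caps B=0 W=0
Move 9: B@(3,0) -> caps B=1 W=0
Move 10: W@(0,4) -> caps B=1 W=0
Move 11: B@(0,2) -> caps B=1 W=0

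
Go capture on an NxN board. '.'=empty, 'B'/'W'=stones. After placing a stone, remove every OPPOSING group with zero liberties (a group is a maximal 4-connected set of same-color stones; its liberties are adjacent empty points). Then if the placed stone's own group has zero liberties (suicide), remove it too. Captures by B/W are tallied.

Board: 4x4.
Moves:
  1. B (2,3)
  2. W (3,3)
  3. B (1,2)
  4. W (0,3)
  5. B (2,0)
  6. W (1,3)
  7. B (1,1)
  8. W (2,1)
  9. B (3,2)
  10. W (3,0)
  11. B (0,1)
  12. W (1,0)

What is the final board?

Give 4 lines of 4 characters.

Move 1: B@(2,3) -> caps B=0 W=0
Move 2: W@(3,3) -> caps B=0 W=0
Move 3: B@(1,2) -> caps B=0 W=0
Move 4: W@(0,3) -> caps B=0 W=0
Move 5: B@(2,0) -> caps B=0 W=0
Move 6: W@(1,3) -> caps B=0 W=0
Move 7: B@(1,1) -> caps B=0 W=0
Move 8: W@(2,1) -> caps B=0 W=0
Move 9: B@(3,2) -> caps B=1 W=0
Move 10: W@(3,0) -> caps B=1 W=0
Move 11: B@(0,1) -> caps B=1 W=0
Move 12: W@(1,0) -> caps B=1 W=1

Answer: .B.W
WBBW
.W.B
W.B.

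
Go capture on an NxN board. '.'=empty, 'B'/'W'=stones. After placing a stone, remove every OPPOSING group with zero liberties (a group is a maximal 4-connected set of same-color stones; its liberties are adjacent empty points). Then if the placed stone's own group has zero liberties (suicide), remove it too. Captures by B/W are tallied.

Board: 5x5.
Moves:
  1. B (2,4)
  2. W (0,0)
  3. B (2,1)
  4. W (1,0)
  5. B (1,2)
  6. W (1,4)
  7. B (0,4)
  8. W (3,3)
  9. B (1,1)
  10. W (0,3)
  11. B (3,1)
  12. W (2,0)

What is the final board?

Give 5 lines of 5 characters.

Answer: W..W.
WBB.W
WB..B
.B.W.
.....

Derivation:
Move 1: B@(2,4) -> caps B=0 W=0
Move 2: W@(0,0) -> caps B=0 W=0
Move 3: B@(2,1) -> caps B=0 W=0
Move 4: W@(1,0) -> caps B=0 W=0
Move 5: B@(1,2) -> caps B=0 W=0
Move 6: W@(1,4) -> caps B=0 W=0
Move 7: B@(0,4) -> caps B=0 W=0
Move 8: W@(3,3) -> caps B=0 W=0
Move 9: B@(1,1) -> caps B=0 W=0
Move 10: W@(0,3) -> caps B=0 W=1
Move 11: B@(3,1) -> caps B=0 W=1
Move 12: W@(2,0) -> caps B=0 W=1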